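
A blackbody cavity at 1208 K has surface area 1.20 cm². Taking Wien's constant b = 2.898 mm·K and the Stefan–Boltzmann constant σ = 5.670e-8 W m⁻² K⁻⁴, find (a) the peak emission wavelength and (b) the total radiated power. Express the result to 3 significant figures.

(a) λ_max = b/T = 2.898×10⁻³/1208 = 2.399×10⁻⁶ m = 2.40×10³ nm.
Area A = 1.20 cm² = 1.20×10⁻⁴ m².
(b) P = σAT⁴ = 5.670×10⁻⁸×1.20×10⁻⁴×(1208)⁴ = 14.5 W.

λ_max ≈ 2.40×10³ nm; P ≈ 14.5 W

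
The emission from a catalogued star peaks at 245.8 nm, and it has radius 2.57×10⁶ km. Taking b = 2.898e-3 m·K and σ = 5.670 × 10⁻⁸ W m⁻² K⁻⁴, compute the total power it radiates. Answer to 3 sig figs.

Wien's law: T = b/λ_max = 2.898×10⁻³/2.458×10⁻⁷ = 11790.1 K.
Surface area A = 4πR² = 4π(2.57×10⁹ m)² = 8.29996×10¹⁹ m².
Then P = σAT⁴ = 5.670×10⁻⁸×8.29996×10¹⁹×(11790.1)⁴ = 9.09×10²⁸ W.

P ≈ 9.09×10²⁸ W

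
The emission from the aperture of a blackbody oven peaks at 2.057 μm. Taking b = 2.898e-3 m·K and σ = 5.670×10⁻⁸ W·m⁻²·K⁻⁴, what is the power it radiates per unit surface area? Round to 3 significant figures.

Wien's law: T = b/λ_max = 2.898×10⁻³/2.057×10⁻⁶ = 1408.85 K.
Then I = σT⁴ = 5.670×10⁻⁸×(1408.85)⁴ = 2.23×10⁵ W/m².

I ≈ 2.23×10⁵ W/m²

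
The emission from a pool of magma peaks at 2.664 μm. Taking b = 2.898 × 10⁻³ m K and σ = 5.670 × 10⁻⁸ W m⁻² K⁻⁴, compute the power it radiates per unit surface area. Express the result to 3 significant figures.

Wien's law: T = b/λ_max = 2.898×10⁻³/2.664×10⁻⁶ = 1087.84 K.
Then I = σT⁴ = 5.670×10⁻⁸×(1087.84)⁴ = 7.94×10⁴ W/m².

I ≈ 7.94×10⁴ W/m²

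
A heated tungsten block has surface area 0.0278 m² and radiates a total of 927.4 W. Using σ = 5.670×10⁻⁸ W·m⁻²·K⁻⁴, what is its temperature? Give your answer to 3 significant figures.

Area A = 0.0278 m².
P = σAT⁴ ⇒ T = (P/(σA))^(1/4) = (927.4/(5.670×10⁻⁸×0.0278))^(1/4) = 876 K.

T ≈ 876 K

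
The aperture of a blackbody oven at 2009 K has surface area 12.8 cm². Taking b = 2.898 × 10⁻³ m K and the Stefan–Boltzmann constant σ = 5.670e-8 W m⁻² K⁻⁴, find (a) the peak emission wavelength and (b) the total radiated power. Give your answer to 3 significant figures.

(a) λ_max = b/T = 2.898×10⁻³/2009 = 1.443×10⁻⁶ m = 1.44 μm.
Area A = 12.8 cm² = 1.28×10⁻³ m².
(b) P = σAT⁴ = 5.670×10⁻⁸×1.28×10⁻³×(2009)⁴ = 1.18×10³ W.

λ_max ≈ 1.44 μm; P ≈ 1.18×10³ W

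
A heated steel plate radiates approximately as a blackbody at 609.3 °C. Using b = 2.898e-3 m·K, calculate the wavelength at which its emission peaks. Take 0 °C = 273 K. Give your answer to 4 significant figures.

λ_max ≈ 3.285 μm

T = 609.3 °C + 273 = 882.3 K.
Wien's displacement law: λ_max = b/T = (2.898×10⁻³ m·K)/(882.3 K) = 3.2846×10⁻⁶ m.
That is 3.285 μm, in the infrared range.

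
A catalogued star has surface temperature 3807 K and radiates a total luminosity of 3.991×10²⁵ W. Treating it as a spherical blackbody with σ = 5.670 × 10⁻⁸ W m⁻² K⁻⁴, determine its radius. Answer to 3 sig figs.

R ≈ 5.16×10⁸ m

L = 4πR²σT⁴ ⇒ R = √(L/(4πσT⁴)).
σT⁴ = 1.19101×10⁷ W/m², so R = √(3.991×10²⁵/(4π×1.19101×10⁷)) = 5.16×10⁸ m.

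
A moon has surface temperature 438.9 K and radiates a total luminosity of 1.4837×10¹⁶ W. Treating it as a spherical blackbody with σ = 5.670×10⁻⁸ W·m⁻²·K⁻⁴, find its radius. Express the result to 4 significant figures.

R ≈ 7.491×10⁵ m

L = 4πR²σT⁴ ⇒ R = √(L/(4πσT⁴)).
σT⁴ = 2104.00 W/m², so R = √(1.4837×10¹⁶/(4π×2104.00)) = 7.491×10⁵ m.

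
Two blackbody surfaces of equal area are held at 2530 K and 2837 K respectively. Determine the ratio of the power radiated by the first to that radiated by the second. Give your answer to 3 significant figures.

P₁/P₂ ≈ 0.632

With equal areas, P₁/P₂ = (T₁/T₂)⁴ = (2530/2837)⁴ = 0.632.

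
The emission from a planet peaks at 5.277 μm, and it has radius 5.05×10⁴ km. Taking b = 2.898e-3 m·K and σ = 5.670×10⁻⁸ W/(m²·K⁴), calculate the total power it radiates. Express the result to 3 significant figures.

P ≈ 1.65×10²⁰ W

Wien's law: T = b/λ_max = 2.898×10⁻³/5.277×10⁻⁶ = 549.176 K.
Surface area A = 4πR² = 4π(5.05×10⁷ m)² = 3.20474×10¹⁶ m².
Then P = σAT⁴ = 5.670×10⁻⁸×3.20474×10¹⁶×(549.176)⁴ = 1.65×10²⁰ W.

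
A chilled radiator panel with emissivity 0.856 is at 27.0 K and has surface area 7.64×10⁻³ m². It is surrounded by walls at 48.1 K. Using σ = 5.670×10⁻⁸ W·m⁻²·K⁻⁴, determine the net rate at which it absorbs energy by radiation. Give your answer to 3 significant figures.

Area A = 7.64×10⁻³ m².
Net radiated power P_net = εσA(T⁴ − T₀⁴) = 0.856×5.670×10⁻⁸×7.64×10⁻³×(27.0⁴ − 48.1⁴).
T⁴ − T₀⁴ = 5.31441×10⁵ − 5.35279×10⁶ = -4.82135×10⁶ K⁴, so P_net = -1.79×10⁻³ W — negative, meaning a net gain of 1.79×10⁻³ W.

Net gain ≈ 1.79×10⁻³ W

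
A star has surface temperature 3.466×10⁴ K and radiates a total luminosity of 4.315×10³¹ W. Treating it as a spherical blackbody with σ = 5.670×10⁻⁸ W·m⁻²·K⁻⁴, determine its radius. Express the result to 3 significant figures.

L = 4πR²σT⁴ ⇒ R = √(L/(4πσT⁴)).
σT⁴ = 8.18271×10¹⁰ W/m², so R = √(4.315×10³¹/(4π×8.18271×10¹⁰)) = 6.48×10⁹ m.

R ≈ 6.48×10⁹ m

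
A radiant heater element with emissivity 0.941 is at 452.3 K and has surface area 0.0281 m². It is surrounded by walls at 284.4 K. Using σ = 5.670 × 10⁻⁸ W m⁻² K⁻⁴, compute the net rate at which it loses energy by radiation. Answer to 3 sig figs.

Area A = 0.0281 m².
Net radiated power P_net = εσA(T⁴ − T₀⁴) = 0.941×5.670×10⁻⁸×0.0281×(452.3⁴ − 284.4⁴).
T⁴ − T₀⁴ = 4.18510×10¹⁰ − 6.54212×10⁹ = 3.53089×10¹⁰ K⁴, so P_net = 52.9 W.

Net loss ≈ 52.9 W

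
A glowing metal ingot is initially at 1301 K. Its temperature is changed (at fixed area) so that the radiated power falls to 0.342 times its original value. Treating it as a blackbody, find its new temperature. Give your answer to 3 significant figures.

P ∝ T⁴, so T₂/T₁ = (P₂/P₁)^(1/4) = (0.342)^(1/4) = 0.764727.
T₂ = 1301 × 0.764727 = 995 K.

T₂ ≈ 995 K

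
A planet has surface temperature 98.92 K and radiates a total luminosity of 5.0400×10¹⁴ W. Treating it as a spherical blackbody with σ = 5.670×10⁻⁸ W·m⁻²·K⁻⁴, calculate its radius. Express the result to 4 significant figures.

R ≈ 2.718×10⁶ m

L = 4πR²σT⁴ ⇒ R = √(L/(4πσT⁴)).
σT⁴ = 5.42900 W/m², so R = √(5.0400×10¹⁴/(4π×5.42900)) = 2.718×10⁶ m.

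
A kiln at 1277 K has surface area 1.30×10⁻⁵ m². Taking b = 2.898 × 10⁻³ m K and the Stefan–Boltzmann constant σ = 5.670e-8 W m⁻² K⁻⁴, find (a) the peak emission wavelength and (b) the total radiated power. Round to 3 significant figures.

(a) λ_max = b/T = 2.898×10⁻³/1277 = 2.269×10⁻⁶ m = 2.27×10³ nm.
Area A = 1.30×10⁻⁵ m².
(b) P = σAT⁴ = 5.670×10⁻⁸×1.30×10⁻⁵×(1277)⁴ = 1.96 W.

λ_max ≈ 2.27×10³ nm; P ≈ 1.96 W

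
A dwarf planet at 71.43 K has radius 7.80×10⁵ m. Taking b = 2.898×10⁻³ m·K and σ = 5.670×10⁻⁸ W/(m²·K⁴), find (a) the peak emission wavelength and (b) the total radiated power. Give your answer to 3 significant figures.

(a) λ_max = b/T = 2.898×10⁻³/71.43 = 4.057×10⁻⁵ m = 40.6 μm.
Surface area A = 4πR² = 4π(7.80×10⁵ m)² = 7.64538×10¹² m².
(b) P = σAT⁴ = 5.670×10⁻⁸×7.64538×10¹²×(71.43)⁴ = 1.13×10¹³ W.

λ_max ≈ 40.6 μm; P ≈ 1.13×10¹³ W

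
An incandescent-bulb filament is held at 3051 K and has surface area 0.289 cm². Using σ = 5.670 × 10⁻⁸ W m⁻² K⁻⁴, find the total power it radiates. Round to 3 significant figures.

P ≈ 142 W

Area A = 0.289 cm² = 2.89×10⁻⁵ m².
P = σAT⁴ = 5.670×10⁻⁸ × 2.89×10⁻⁵ × (3051)⁴ = 142 W.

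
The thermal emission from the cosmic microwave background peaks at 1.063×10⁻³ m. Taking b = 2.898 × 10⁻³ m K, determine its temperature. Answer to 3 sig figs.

Wien's law gives T = b/λ_max = (2.898×10⁻³ m·K)/(1.063×10⁻³ m) = 2.73 K.

T ≈ 2.73 K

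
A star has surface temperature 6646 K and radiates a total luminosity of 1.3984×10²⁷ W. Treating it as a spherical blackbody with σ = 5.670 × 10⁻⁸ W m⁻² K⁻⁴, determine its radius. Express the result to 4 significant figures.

R ≈ 1.003×10⁹ m

L = 4πR²σT⁴ ⇒ R = √(L/(4πσT⁴)).
σT⁴ = 1.10618×10⁸ W/m², so R = √(1.3984×10²⁷/(4π×1.10618×10⁸)) = 1.003×10⁹ m.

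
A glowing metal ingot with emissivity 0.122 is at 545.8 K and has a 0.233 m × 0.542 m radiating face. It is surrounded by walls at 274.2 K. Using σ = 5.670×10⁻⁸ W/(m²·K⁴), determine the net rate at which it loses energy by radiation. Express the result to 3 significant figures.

Area A = 0.233 × 0.542 = 0.126286 m².
Net radiated power P_net = εσA(T⁴ − T₀⁴) = 0.122×5.670×10⁻⁸×0.126286×(545.8⁴ − 274.2⁴).
T⁴ − T₀⁴ = 8.87430×10¹⁰ − 5.65288×10⁹ = 8.30901×10¹⁰ K⁴, so P_net = 72.6 W.

Net loss ≈ 72.6 W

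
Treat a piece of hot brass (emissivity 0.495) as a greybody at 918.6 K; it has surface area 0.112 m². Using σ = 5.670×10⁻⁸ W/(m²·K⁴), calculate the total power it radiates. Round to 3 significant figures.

Area A = 0.112 m².
P = εσAT⁴ = 0.495 × 5.670×10⁻⁸ × 0.112 × (918.6)⁴ = 2.24×10³ W.

P ≈ 2.24×10³ W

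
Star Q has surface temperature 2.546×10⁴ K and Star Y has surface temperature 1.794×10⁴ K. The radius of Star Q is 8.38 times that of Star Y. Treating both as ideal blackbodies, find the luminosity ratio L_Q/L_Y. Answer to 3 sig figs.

L ∝ R²T⁴, so L_Q/L_Y = (R_Q/R_Y)²(T_Q/T_Y)⁴ = (8.38)² × (2.546×10⁴/1.794×10⁴)⁴ = 70.2244 × 4.05643 = 285.

L_Q/L_Y ≈ 285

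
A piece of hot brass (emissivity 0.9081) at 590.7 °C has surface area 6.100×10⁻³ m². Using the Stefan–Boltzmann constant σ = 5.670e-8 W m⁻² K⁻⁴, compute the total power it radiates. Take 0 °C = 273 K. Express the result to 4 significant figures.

P ≈ 174.8 W

T = 590.7 °C + 273 = 863.7 K.
Area A = 6.100×10⁻³ m².
P = εσAT⁴ = 0.9081 × 5.670×10⁻⁸ × 6.100×10⁻³ × (863.7)⁴ = 174.8 W.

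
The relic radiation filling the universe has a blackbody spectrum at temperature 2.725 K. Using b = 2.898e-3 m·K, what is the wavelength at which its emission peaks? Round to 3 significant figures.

Wien's displacement law: λ_max = b/T = (2.898×10⁻³ m·K)/(2.725 K) = 1.063×10⁻³ m.
That is 1.06 mm, in the microwave range.

λ_max ≈ 1.06 mm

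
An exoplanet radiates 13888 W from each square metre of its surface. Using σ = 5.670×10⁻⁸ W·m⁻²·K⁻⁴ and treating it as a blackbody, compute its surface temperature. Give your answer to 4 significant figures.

I = σT⁴, so T = (I/σ)^(1/4) = (13888/(5.670×10⁻⁸))^(1/4) = 703.5 K.

T ≈ 703.5 K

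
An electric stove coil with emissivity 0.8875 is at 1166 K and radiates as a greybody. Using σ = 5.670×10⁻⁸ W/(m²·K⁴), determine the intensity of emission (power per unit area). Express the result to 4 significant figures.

I ≈ 9.301×10⁴ W/m²

Stefan–Boltzmann: I = εσT⁴ = 0.8875 × 5.670×10⁻⁸ × (1166)⁴ = 9.301×10⁴ W/m².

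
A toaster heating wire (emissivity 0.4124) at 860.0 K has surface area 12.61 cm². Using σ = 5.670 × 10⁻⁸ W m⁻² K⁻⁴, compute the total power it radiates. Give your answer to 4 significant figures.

Area A = 12.61 cm² = 1.261×10⁻³ m².
P = εσAT⁴ = 0.4124 × 5.670×10⁻⁸ × 1.261×10⁻³ × (860.0)⁴ = 16.13 W.

P ≈ 16.13 W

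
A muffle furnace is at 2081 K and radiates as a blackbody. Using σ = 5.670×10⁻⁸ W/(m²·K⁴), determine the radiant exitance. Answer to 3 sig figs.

I ≈ 1.06×10⁶ W/m²

Stefan–Boltzmann: I = σT⁴ = 5.670×10⁻⁸ × (2081)⁴ = 1.06×10⁶ W/m².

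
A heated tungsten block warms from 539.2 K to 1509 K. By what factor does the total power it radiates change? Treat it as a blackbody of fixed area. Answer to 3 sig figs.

P₂/P₁ ≈ 61.3

P ∝ T⁴, so P₂/P₁ = (T₂/T₁)⁴ = (1509/539.2)⁴ = (2.79859)⁴ = 61.3.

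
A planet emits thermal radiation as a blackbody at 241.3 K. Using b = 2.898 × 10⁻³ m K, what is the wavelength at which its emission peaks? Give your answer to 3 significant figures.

Wien's displacement law: λ_max = b/T = (2.898×10⁻³ m·K)/(241.3 K) = 1.201×10⁻⁵ m.
That is 12.0 μm, in the infrared range.

λ_max ≈ 12.0 μm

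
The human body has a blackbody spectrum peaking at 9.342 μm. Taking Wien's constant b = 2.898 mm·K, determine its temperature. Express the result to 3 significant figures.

Wien's law gives T = b/λ_max = (2.898×10⁻³ m·K)/(9.342×10⁻⁶ m) = 310 K.

T ≈ 310 K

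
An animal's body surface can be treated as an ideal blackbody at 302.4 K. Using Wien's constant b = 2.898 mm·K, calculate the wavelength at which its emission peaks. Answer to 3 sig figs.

λ_max ≈ 9.58 μm

Wien's displacement law: λ_max = b/T = (2.898×10⁻³ m·K)/(302.4 K) = 9.583×10⁻⁶ m.
That is 9.58 μm, in the infrared range.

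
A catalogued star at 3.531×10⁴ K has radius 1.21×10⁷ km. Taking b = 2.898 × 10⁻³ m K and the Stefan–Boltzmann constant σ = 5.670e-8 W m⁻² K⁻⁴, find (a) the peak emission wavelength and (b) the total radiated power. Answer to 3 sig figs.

λ_max ≈ 82.1 nm; P ≈ 1.62×10³² W

(a) λ_max = b/T = 2.898×10⁻³/3.531×10⁴ = 8.207×10⁻⁸ m = 82.1 nm.
Surface area A = 4πR² = 4π(1.21×10¹⁰ m)² = 1.83984×10²¹ m².
(b) P = σAT⁴ = 5.670×10⁻⁸×1.83984×10²¹×(3.531×10⁴)⁴ = 1.62×10³² W.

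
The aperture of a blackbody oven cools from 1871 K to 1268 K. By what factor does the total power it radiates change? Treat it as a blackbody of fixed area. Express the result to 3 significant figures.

P ∝ T⁴, so P₂/P₁ = (T₂/T₁)⁴ = (1268/1871)⁴ = (0.677712)⁴ = 0.211.

P₂/P₁ ≈ 0.211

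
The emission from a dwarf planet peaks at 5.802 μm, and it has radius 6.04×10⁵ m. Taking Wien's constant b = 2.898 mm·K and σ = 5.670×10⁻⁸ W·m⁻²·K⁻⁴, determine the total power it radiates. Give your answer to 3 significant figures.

Wien's law: T = b/λ_max = 2.898×10⁻³/5.802×10⁻⁶ = 499.483 K.
Surface area A = 4πR² = 4π(6.04×10⁵ m)² = 4.58441×10¹² m².
Then P = σAT⁴ = 5.670×10⁻⁸×4.58441×10¹²×(499.483)⁴ = 1.62×10¹⁶ W.

P ≈ 1.62×10¹⁶ W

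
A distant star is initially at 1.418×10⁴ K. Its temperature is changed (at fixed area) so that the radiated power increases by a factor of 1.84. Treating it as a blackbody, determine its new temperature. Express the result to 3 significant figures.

P ∝ T⁴, so T₂/T₁ = (P₂/P₁)^(1/4) = (1.84)^(1/4) = 1.16467.
T₂ = 1.418×10⁴ × 1.16467 = 1.65×10⁴ K.

T₂ ≈ 1.65×10⁴ K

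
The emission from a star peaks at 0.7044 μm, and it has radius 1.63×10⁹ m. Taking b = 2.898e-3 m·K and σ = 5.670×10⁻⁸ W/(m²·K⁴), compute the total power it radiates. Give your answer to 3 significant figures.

P ≈ 5.42×10²⁶ W

Wien's law: T = b/λ_max = 2.898×10⁻³/7.044×10⁻⁷ = 4114.14 K.
Surface area A = 4πR² = 4π(1.63×10⁹ m)² = 3.33876×10¹⁹ m².
Then P = σAT⁴ = 5.670×10⁻⁸×3.33876×10¹⁹×(4114.14)⁴ = 5.42×10²⁶ W.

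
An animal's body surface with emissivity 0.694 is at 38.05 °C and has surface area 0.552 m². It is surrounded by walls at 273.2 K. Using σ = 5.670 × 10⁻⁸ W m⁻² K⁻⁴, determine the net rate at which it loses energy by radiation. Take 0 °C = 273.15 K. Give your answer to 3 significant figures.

Net loss ≈ 82.7 W

T = 38.05 °C + 273.15 = 311.20 K.
Area A = 0.552 m².
Net radiated power P_net = εσA(T⁴ − T₀⁴) = 0.694×5.670×10⁻⁸×0.552×(311.20⁴ − 273.2⁴).
T⁴ − T₀⁴ = 9.37904×10⁹ − 5.57087×10⁹ = 3.80817×10⁹ K⁴, so P_net = 82.7 W.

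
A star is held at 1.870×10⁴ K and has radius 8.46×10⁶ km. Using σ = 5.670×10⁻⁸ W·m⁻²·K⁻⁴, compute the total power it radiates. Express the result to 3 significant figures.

Surface area A = 4πR² = 4π(8.46×10⁹ m)² = 8.99395×10²⁰ m².
P = σAT⁴ = 5.670×10⁻⁸ × 8.99395×10²⁰ × (1.870×10⁴)⁴ = 6.24×10³⁰ W.

P ≈ 6.24×10³⁰ W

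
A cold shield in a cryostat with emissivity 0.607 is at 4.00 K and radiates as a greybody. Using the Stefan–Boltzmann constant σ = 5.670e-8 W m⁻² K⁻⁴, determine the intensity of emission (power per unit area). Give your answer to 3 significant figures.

I ≈ 8.81×10⁻⁶ W/m²

Stefan–Boltzmann: I = εσT⁴ = 0.607 × 5.670×10⁻⁸ × (4.00)⁴ = 8.81×10⁻⁶ W/m².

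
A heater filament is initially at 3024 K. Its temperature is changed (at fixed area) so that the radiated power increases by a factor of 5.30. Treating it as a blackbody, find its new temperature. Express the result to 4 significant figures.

T₂ ≈ 4588 K

P ∝ T⁴, so T₂/T₁ = (P₂/P₁)^(1/4) = (5.30)^(1/4) = 1.51729.
T₂ = 3024 × 1.51729 = 4588 K.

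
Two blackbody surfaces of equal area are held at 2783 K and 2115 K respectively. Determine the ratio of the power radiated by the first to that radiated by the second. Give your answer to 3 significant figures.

With equal areas, P₁/P₂ = (T₁/T₂)⁴ = (2783/2115)⁴ = 3.00.

P₁/P₂ ≈ 3.00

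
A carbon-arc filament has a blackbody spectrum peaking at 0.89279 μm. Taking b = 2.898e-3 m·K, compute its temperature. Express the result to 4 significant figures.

T ≈ 3246 K

Wien's law gives T = b/λ_max = (2.898×10⁻³ m·K)/(8.9279×10⁻⁷ m) = 3246 K.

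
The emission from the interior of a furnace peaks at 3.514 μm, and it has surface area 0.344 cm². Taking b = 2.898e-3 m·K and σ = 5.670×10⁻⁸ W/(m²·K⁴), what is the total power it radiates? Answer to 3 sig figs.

Wien's law: T = b/λ_max = 2.898×10⁻³/3.514×10⁻⁶ = 824.701 K.
Area A = 0.344 cm² = 3.44×10⁻⁵ m².
Then P = σAT⁴ = 5.670×10⁻⁸×3.44×10⁻⁵×(824.701)⁴ = 0.902 W.

P ≈ 0.902 W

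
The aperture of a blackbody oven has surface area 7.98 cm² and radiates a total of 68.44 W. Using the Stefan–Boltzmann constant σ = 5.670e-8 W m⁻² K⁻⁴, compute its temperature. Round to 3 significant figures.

T ≈ 1.11×10³ K

Area A = 7.98 cm² = 7.98×10⁻⁴ m².
P = σAT⁴ ⇒ T = (P/(σA))^(1/4) = (68.44/(5.670×10⁻⁸×7.98×10⁻⁴))^(1/4) = 1.11×10³ K.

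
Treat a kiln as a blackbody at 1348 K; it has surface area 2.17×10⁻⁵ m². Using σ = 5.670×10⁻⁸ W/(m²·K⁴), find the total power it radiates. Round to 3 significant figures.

Area A = 2.17×10⁻⁵ m².
P = σAT⁴ = 5.670×10⁻⁸ × 2.17×10⁻⁵ × (1348)⁴ = 4.06 W.

P ≈ 4.06 W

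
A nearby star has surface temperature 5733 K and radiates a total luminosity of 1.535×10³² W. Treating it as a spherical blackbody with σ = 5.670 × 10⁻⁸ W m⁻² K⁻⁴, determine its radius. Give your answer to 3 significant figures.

R ≈ 4.47×10¹¹ m

L = 4πR²σT⁴ ⇒ R = √(L/(4πσT⁴)).
σT⁴ = 6.12507×10⁷ W/m², so R = √(1.535×10³²/(4π×6.12507×10⁷)) = 4.47×10¹¹ m.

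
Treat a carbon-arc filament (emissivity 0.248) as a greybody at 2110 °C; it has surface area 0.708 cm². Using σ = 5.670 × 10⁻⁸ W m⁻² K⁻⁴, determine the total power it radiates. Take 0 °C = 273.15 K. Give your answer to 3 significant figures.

P ≈ 32.1 W

T = 2110 °C + 273.15 = 2383.15 K.
Area A = 0.708 cm² = 7.08×10⁻⁵ m².
P = εσAT⁴ = 0.248 × 5.670×10⁻⁸ × 7.08×10⁻⁵ × (2383.15)⁴ = 32.1 W.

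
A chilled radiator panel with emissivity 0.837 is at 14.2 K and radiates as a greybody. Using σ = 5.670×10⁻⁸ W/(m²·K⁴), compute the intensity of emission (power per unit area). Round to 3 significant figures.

I ≈ 1.93×10⁻³ W/m²

Stefan–Boltzmann: I = εσT⁴ = 0.837 × 5.670×10⁻⁸ × (14.2)⁴ = 1.93×10⁻³ W/m².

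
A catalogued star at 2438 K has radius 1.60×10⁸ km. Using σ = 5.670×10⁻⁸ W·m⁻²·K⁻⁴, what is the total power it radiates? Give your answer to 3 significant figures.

P ≈ 6.44×10²⁹ W

Surface area A = 4πR² = 4π(1.60×10¹¹ m)² = 3.21699×10²³ m².
P = σAT⁴ = 5.670×10⁻⁸ × 3.21699×10²³ × (2438)⁴ = 6.44×10²⁹ W.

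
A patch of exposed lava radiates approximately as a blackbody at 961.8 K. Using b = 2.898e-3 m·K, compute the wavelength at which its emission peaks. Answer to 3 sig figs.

λ_max ≈ 3.01 μm

Wien's displacement law: λ_max = b/T = (2.898×10⁻³ m·K)/(961.8 K) = 3.013×10⁻⁶ m.
That is 3.01 μm, in the infrared range.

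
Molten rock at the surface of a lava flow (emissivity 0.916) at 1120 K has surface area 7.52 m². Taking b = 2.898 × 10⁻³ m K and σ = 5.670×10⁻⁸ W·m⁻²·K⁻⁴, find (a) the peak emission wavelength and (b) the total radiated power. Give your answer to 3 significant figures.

(a) λ_max = b/T = 2.898×10⁻³/1120 = 2.587×10⁻⁶ m = 2.59 μm.
Area A = 7.52 m².
(b) P = εσAT⁴ = 0.916×5.670×10⁻⁸×7.52×(1120)⁴ = 6.15×10⁵ W.

λ_max ≈ 2.59 μm; P ≈ 6.15×10⁵ W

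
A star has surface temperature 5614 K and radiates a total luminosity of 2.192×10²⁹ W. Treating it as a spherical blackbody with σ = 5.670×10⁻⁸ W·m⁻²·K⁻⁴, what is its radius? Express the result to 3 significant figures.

R ≈ 1.76×10¹⁰ m

L = 4πR²σT⁴ ⇒ R = √(L/(4πσT⁴)).
σT⁴ = 5.63213×10⁷ W/m², so R = √(2.192×10²⁹/(4π×5.63213×10⁷)) = 1.76×10¹⁰ m.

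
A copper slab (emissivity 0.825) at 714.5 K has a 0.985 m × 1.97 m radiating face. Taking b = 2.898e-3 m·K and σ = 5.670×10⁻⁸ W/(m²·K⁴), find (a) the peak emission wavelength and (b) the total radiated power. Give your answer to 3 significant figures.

(a) λ_max = b/T = 2.898×10⁻³/714.5 = 4.056×10⁻⁶ m = 4.06 μm.
Area A = 0.985 × 1.97 = 1.94045 m².
(b) P = εσAT⁴ = 0.825×5.670×10⁻⁸×1.94045×(714.5)⁴ = 2.37×10⁴ W.

λ_max ≈ 4.06 μm; P ≈ 2.37×10⁴ W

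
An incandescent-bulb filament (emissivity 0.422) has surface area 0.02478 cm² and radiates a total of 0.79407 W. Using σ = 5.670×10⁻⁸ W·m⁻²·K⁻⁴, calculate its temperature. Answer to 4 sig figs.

T ≈ 1913 K

Area A = 0.02478 cm² = 2.478×10⁻⁶ m².
P = εσAT⁴ ⇒ T = (P/(εσA))^(1/4) = (0.79407/(0.422×5.670×10⁻⁸×2.478×10⁻⁶))^(1/4) = 1913 K.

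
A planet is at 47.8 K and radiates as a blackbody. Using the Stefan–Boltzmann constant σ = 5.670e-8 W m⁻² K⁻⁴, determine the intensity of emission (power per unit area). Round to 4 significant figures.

I ≈ 0.2960 W/m²

Stefan–Boltzmann: I = σT⁴ = 5.670×10⁻⁸ × (47.8)⁴ = 0.2960 W/m².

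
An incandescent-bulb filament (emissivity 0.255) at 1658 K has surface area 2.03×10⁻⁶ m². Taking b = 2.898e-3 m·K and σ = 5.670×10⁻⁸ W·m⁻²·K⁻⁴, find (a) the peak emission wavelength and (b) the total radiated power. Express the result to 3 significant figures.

λ_max ≈ 1.75 μm; P ≈ 0.222 W

(a) λ_max = b/T = 2.898×10⁻³/1658 = 1.748×10⁻⁶ m = 1.75 μm.
Area A = 2.03×10⁻⁶ m².
(b) P = εσAT⁴ = 0.255×5.670×10⁻⁸×2.03×10⁻⁶×(1658)⁴ = 0.222 W.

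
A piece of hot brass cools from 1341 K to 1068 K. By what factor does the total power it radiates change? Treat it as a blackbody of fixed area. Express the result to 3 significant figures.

P ∝ T⁴, so P₂/P₁ = (T₂/T₁)⁴ = (1068/1341)⁴ = (0.796421)⁴ = 0.402.

P₂/P₁ ≈ 0.402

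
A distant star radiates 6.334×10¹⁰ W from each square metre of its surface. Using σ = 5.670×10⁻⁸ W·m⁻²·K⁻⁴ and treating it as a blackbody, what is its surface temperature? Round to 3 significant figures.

I = σT⁴, so T = (I/σ)^(1/4) = (6.334×10¹⁰/(5.670×10⁻⁸))^(1/4) = 3.25×10⁴ K.

T ≈ 3.25×10⁴ K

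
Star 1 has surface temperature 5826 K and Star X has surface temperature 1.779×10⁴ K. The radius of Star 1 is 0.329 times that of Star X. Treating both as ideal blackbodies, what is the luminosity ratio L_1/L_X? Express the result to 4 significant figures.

L_1/L_X ≈ 1.245×10⁻³

L ∝ R²T⁴, so L_1/L_X = (R_1/R_X)²(T_1/T_X)⁴ = (0.329)² × (5826/1.779×10⁴)⁴ = 0.108241 × 0.0115021 = 1.245×10⁻³.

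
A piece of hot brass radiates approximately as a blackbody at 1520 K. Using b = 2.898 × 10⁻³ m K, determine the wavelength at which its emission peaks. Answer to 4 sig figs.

Wien's displacement law: λ_max = b/T = (2.898×10⁻³ m·K)/(1520 K) = 1.9066×10⁻⁶ m.
That is 1907 nm, in the infrared range.

λ_max ≈ 1907 nm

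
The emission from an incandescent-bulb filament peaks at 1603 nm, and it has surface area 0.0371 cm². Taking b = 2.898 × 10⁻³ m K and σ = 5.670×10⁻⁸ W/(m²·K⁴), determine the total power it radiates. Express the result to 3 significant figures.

Wien's law: T = b/λ_max = 2.898×10⁻³/1.603×10⁻⁶ = 1807.86 K.
Area A = 0.0371 cm² = 3.71×10⁻⁶ m².
Then P = σAT⁴ = 5.670×10⁻⁸×3.71×10⁻⁶×(1807.86)⁴ = 2.25 W.

P ≈ 2.25 W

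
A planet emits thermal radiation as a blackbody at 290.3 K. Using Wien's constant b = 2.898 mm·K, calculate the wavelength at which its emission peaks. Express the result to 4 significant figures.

λ_max ≈ 9.983 μm

Wien's displacement law: λ_max = b/T = (2.898×10⁻³ m·K)/(290.3 K) = 9.9828×10⁻⁶ m.
That is 9.983 μm, in the infrared range.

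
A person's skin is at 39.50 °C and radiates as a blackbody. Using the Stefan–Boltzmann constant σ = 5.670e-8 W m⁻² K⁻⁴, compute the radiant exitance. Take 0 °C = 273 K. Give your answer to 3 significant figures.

T = 39.50 °C + 273 = 312.50 K.
Stefan–Boltzmann: I = σT⁴ = 5.670×10⁻⁸ × (312.50)⁴ = 541 W/m².

I ≈ 541 W/m²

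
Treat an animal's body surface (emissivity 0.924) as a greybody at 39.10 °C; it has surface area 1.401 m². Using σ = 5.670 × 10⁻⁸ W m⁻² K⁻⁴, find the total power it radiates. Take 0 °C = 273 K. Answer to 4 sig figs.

T = 39.10 °C + 273 = 312.10 K.
Area A = 1.401 m².
P = εσAT⁴ = 0.924 × 5.670×10⁻⁸ × 1.401 × (312.10)⁴ = 696.4 W.

P ≈ 696.4 W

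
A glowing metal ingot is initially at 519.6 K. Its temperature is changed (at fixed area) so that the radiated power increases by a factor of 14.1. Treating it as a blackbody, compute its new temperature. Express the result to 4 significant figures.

P ∝ T⁴, so T₂/T₁ = (P₂/P₁)^(1/4) = (14.1)^(1/4) = 1.93778.
T₂ = 519.6 × 1.93778 = 1007 K.

T₂ ≈ 1007 K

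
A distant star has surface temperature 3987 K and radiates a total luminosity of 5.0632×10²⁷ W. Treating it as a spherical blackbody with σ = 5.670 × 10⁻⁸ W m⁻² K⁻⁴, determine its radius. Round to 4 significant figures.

R ≈ 5.303×10⁹ m

L = 4πR²σT⁴ ⇒ R = √(L/(4πσT⁴)).
σT⁴ = 1.43274×10⁷ W/m², so R = √(5.0632×10²⁷/(4π×1.43274×10⁷)) = 5.303×10⁹ m.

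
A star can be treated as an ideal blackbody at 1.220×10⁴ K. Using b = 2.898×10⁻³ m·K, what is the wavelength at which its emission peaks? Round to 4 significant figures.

Wien's displacement law: λ_max = b/T = (2.898×10⁻³ m·K)/(1.220×10⁴ K) = 2.3754×10⁻⁷ m.
That is 237.5 nm, in the ultraviolet range.

λ_max ≈ 237.5 nm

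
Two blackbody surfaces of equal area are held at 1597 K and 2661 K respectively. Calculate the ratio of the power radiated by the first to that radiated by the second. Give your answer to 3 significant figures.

With equal areas, P₁/P₂ = (T₁/T₂)⁴ = (1597/2661)⁴ = 0.130.

P₁/P₂ ≈ 0.130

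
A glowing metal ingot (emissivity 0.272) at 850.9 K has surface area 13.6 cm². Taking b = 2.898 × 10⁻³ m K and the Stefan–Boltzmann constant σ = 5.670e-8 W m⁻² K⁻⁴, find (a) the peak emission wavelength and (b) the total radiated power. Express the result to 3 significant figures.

(a) λ_max = b/T = 2.898×10⁻³/850.9 = 3.406×10⁻⁶ m = 3.41 μm.
Area A = 13.6 cm² = 1.36×10⁻³ m².
(b) P = εσAT⁴ = 0.272×5.670×10⁻⁸×1.36×10⁻³×(850.9)⁴ = 11.0 W.

λ_max ≈ 3.41 μm; P ≈ 11.0 W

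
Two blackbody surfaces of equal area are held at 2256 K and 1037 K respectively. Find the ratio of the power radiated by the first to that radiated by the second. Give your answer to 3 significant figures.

P₁/P₂ ≈ 22.4

With equal areas, P₁/P₂ = (T₁/T₂)⁴ = (2256/1037)⁴ = 22.4.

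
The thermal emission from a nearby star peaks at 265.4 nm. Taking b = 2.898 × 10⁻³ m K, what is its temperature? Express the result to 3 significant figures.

Wien's law gives T = b/λ_max = (2.898×10⁻³ m·K)/(2.654×10⁻⁷ m) = 1.09×10⁴ K.

T ≈ 1.09×10⁴ K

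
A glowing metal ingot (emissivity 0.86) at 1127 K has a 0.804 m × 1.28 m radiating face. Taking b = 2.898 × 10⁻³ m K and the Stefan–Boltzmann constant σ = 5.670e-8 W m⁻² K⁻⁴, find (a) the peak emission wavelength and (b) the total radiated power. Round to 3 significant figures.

(a) λ_max = b/T = 2.898×10⁻³/1127 = 2.571×10⁻⁶ m = 2.57×10³ nm.
Area A = 0.804 × 1.28 = 1.02912 m².
(b) P = εσAT⁴ = 0.86×5.670×10⁻⁸×1.02912×(1127)⁴ = 8.10×10⁴ W.

λ_max ≈ 2.57×10³ nm; P ≈ 8.10×10⁴ W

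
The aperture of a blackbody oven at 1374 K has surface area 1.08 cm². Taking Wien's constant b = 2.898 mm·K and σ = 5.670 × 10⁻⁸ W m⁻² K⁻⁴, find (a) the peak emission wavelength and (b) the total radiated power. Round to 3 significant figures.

(a) λ_max = b/T = 2.898×10⁻³/1374 = 2.109×10⁻⁶ m = 2.11×10³ nm.
Area A = 1.08 cm² = 1.08×10⁻⁴ m².
(b) P = σAT⁴ = 5.670×10⁻⁸×1.08×10⁻⁴×(1374)⁴ = 21.8 W.

λ_max ≈ 2.11×10³ nm; P ≈ 21.8 W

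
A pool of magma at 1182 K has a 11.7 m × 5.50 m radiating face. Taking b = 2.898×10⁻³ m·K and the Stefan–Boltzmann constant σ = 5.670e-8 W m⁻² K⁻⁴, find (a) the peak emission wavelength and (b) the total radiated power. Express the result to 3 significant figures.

λ_max ≈ 2.45 μm; P ≈ 7.12×10⁶ W

(a) λ_max = b/T = 2.898×10⁻³/1182 = 2.452×10⁻⁶ m = 2.45 μm.
Area A = 11.7 × 5.50 = 64.35 m².
(b) P = σAT⁴ = 5.670×10⁻⁸×64.35×(1182)⁴ = 7.12×10⁶ W.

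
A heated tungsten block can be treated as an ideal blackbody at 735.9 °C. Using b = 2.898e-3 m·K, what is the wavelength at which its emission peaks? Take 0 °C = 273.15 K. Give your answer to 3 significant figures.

T = 735.9 °C + 273.15 = 1009.05 K.
Wien's displacement law: λ_max = b/T = (2.898×10⁻³ m·K)/(1009.05 K) = 2.872×10⁻⁶ m.
That is 2.87×10³ nm, in the infrared range.

λ_max ≈ 2.87×10³ nm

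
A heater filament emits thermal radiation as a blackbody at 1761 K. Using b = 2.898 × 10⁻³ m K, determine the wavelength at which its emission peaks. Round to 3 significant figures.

λ_max ≈ 1.65×10³ nm

Wien's displacement law: λ_max = b/T = (2.898×10⁻³ m·K)/(1761 K) = 1.646×10⁻⁶ m.
That is 1.65×10³ nm, in the infrared range.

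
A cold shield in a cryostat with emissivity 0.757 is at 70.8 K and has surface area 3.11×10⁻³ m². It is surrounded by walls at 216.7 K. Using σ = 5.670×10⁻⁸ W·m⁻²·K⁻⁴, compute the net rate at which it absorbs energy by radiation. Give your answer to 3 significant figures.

Area A = 3.11×10⁻³ m².
Net radiated power P_net = εσA(T⁴ − T₀⁴) = 0.757×5.670×10⁻⁸×3.11×10⁻³×(70.8⁴ − 216.7⁴).
T⁴ − T₀⁴ = 2.51266×10⁷ − 2.20514×10⁹ = -2.18001×10⁹ K⁴, so P_net = -0.291 W — negative, meaning a net gain of 0.291 W.

Net gain ≈ 0.291 W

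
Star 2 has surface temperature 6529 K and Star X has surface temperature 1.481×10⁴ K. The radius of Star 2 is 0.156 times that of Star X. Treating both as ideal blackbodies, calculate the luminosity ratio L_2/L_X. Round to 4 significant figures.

L_2/L_X ≈ 9.192×10⁻⁴

L ∝ R²T⁴, so L_2/L_X = (R_2/R_X)²(T_2/T_X)⁴ = (0.156)² × (6529/1.481×10⁴)⁴ = 0.024336 × 0.0377717 = 9.192×10⁻⁴.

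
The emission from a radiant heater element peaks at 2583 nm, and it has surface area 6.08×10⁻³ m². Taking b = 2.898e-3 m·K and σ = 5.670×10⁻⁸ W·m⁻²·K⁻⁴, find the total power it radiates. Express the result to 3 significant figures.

P ≈ 546 W

Wien's law: T = b/λ_max = 2.898×10⁻³/2.583×10⁻⁶ = 1121.95 K.
Area A = 6.08×10⁻³ m².
Then P = σAT⁴ = 5.670×10⁻⁸×6.08×10⁻³×(1121.95)⁴ = 546 W.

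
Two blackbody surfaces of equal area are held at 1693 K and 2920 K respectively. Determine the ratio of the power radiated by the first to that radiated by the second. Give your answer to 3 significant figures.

P₁/P₂ ≈ 0.113

With equal areas, P₁/P₂ = (T₁/T₂)⁴ = (1693/2920)⁴ = 0.113.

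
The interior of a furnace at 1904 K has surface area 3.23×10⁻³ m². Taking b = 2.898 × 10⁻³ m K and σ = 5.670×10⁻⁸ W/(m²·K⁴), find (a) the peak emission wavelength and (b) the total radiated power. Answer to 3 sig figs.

λ_max ≈ 1.52×10³ nm; P ≈ 2.41×10³ W

(a) λ_max = b/T = 2.898×10⁻³/1904 = 1.522×10⁻⁶ m = 1.52×10³ nm.
Area A = 3.23×10⁻³ m².
(b) P = σAT⁴ = 5.670×10⁻⁸×3.23×10⁻³×(1904)⁴ = 2.41×10³ W.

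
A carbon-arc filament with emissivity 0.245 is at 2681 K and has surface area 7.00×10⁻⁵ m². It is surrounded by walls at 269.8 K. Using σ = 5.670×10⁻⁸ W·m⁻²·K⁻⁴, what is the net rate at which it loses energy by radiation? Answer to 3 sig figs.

Area A = 7.00×10⁻⁵ m².
Net radiated power P_net = εσA(T⁴ − T₀⁴) = 0.245×5.670×10⁻⁸×7.00×10⁻⁵×(2681⁴ − 269.8⁴).
T⁴ − T₀⁴ = 5.16639×10¹³ − 5.29868×10⁹ = 5.16586×10¹³ K⁴, so P_net = 50.2 W.

Net loss ≈ 50.2 W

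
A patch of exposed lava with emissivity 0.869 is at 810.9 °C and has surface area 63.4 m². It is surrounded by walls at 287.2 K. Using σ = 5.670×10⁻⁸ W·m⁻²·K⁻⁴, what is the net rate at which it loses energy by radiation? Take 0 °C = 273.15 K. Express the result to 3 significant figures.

T = 810.9 °C + 273.15 = 1084.05 K.
Area A = 63.4 m².
Net radiated power P_net = εσA(T⁴ − T₀⁴) = 0.869×5.670×10⁻⁸×63.4×(1084.05⁴ − 287.2⁴).
T⁴ − T₀⁴ = 1.38101×10¹² − 6.80358×10⁹ = 1.37421×10¹² K⁴, so P_net = 4.29×10⁶ W.

Net loss ≈ 4.29×10⁶ W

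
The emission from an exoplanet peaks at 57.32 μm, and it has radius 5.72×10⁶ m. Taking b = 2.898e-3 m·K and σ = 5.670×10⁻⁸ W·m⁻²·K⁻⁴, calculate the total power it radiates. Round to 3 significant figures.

P ≈ 1.52×10¹⁴ W

Wien's law: T = b/λ_max = 2.898×10⁻³/5.732×10⁻⁵ = 50.5583 K.
Surface area A = 4πR² = 4π(5.72×10⁶ m)² = 4.11152×10¹⁴ m².
Then P = σAT⁴ = 5.670×10⁻⁸×4.11152×10¹⁴×(50.5583)⁴ = 1.52×10¹⁴ W.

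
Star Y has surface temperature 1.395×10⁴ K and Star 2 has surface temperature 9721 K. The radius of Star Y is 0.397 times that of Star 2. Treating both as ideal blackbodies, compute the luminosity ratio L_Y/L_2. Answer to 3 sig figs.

L ∝ R²T⁴, so L_Y/L_2 = (R_Y/R_2)²(T_Y/T_2)⁴ = (0.397)² × (1.395×10⁴/9721)⁴ = 0.157609 × 4.24085 = 0.668.

L_Y/L_2 ≈ 0.668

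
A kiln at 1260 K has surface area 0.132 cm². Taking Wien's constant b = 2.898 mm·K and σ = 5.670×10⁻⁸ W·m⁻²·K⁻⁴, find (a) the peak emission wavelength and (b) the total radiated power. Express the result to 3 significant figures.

λ_max ≈ 2.30 μm; P ≈ 1.89 W

(a) λ_max = b/T = 2.898×10⁻³/1260 = 2.300×10⁻⁶ m = 2.30 μm.
Area A = 0.132 cm² = 1.32×10⁻⁵ m².
(b) P = σAT⁴ = 5.670×10⁻⁸×1.32×10⁻⁵×(1260)⁴ = 1.89 W.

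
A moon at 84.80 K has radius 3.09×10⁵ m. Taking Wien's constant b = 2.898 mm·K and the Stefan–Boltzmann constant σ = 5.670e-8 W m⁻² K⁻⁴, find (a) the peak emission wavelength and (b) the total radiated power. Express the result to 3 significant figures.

λ_max ≈ 34.2 μm; P ≈ 3.52×10¹² W

(a) λ_max = b/T = 2.898×10⁻³/84.80 = 3.417×10⁻⁵ m = 34.2 μm.
Surface area A = 4πR² = 4π(3.09×10⁵ m)² = 1.19985×10¹² m².
(b) P = σAT⁴ = 5.670×10⁻⁸×1.19985×10¹²×(84.80)⁴ = 3.52×10¹² W.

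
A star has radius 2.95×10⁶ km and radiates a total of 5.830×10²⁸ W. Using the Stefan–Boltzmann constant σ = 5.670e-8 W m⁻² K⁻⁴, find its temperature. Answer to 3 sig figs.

Surface area A = 4πR² = 4π(2.95×10⁹ m)² = 1.09359×10²⁰ m².
P = σAT⁴ ⇒ T = (P/(σA))^(1/4) = (5.830×10²⁸/(5.670×10⁻⁸×1.09359×10²⁰))^(1/4) = 9.85×10³ K.

T ≈ 9.85×10³ K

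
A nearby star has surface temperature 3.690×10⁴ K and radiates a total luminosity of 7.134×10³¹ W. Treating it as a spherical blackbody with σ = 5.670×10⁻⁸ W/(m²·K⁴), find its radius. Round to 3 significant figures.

L = 4πR²σT⁴ ⇒ R = √(L/(4πσT⁴)).
σT⁴ = 1.05121×10¹¹ W/m², so R = √(7.134×10³¹/(4π×1.05121×10¹¹)) = 7.35×10⁹ m.

R ≈ 7.35×10⁹ m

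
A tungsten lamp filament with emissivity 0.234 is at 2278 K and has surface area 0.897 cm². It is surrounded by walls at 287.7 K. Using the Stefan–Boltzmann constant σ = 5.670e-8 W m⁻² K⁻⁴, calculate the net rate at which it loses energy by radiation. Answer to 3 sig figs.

Net loss ≈ 32.0 W

Area A = 0.897 cm² = 8.97×10⁻⁵ m².
Net radiated power P_net = εσA(T⁴ − T₀⁴) = 0.234×5.670×10⁻⁸×8.97×10⁻⁵×(2278⁴ − 287.7⁴).
T⁴ − T₀⁴ = 2.69287×10¹³ − 6.85109×10⁹ = 2.69218×10¹³ K⁴, so P_net = 32.0 W.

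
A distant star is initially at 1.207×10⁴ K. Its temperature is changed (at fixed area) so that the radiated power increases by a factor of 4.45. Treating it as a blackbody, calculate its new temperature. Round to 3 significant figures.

P ∝ T⁴, so T₂/T₁ = (P₂/P₁)^(1/4) = (4.45)^(1/4) = 1.45241.
T₂ = 1.207×10⁴ × 1.45241 = 1.75×10⁴ K.

T₂ ≈ 1.75×10⁴ K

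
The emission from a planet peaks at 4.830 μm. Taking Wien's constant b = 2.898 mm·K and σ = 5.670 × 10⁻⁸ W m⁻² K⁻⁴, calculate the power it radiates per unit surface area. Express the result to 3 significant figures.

I ≈ 7.35×10³ W/m²

Wien's law: T = b/λ_max = 2.898×10⁻³/4.830×10⁻⁶ = 600.000 K.
Then I = σT⁴ = 5.670×10⁻⁸×(600.000)⁴ = 7.35×10³ W/m².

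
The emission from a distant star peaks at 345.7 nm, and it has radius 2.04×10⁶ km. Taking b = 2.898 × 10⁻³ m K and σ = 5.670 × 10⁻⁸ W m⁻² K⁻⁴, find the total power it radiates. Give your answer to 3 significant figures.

P ≈ 1.46×10²⁸ W

Wien's law: T = b/λ_max = 2.898×10⁻³/3.457×10⁻⁷ = 8382.99 K.
Surface area A = 4πR² = 4π(2.04×10⁹ m)² = 5.22962×10¹⁹ m².
Then P = σAT⁴ = 5.670×10⁻⁸×5.22962×10¹⁹×(8382.99)⁴ = 1.46×10²⁸ W.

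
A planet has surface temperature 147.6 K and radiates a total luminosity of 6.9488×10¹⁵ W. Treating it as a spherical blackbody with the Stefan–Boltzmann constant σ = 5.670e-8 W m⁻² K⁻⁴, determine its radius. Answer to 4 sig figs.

L = 4πR²σT⁴ ⇒ R = √(L/(4πσT⁴)).
σT⁴ = 26.9109 W/m², so R = √(6.9488×10¹⁵/(4π×26.9109)) = 4.533×10⁶ m.

R ≈ 4.533×10⁶ m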